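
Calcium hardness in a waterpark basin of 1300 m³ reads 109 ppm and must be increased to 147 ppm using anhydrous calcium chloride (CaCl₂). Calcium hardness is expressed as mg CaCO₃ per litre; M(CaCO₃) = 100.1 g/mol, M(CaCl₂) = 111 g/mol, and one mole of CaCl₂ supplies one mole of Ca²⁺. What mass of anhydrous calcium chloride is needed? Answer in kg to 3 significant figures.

54.8 kg

Volume: 1300 m³ = 1,300,000 L.
Hardness to add: (147 − 109) = 38 mg/L as CaCO₃ × 1,300,000 L = 49,400 g as CaCO₃.
Moles of Ca²⁺ (1 mol Ca²⁺ ≡ 1 mol CaCO₃): 49,400 / 100.1 g/mol = 493.5 mol.
Mass of CaCl₂: 493.5 × 111 = 54,780 g.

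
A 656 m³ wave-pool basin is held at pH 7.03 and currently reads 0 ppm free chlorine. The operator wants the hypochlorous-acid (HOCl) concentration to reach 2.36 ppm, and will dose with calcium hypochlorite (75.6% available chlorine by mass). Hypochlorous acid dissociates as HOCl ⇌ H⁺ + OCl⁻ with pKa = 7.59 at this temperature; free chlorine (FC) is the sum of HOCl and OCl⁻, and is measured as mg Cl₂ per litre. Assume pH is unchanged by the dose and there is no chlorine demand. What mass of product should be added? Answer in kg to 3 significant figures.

2.61 kg

Volume: 656 m³ = 656,000 L.
[OCl⁻]/[HOCl] = 10^(pH − pKa) = 10^(7.03 − 7.59) = 0.2754; fraction as HOCl = 1/(1 + 0.2754) = 0.7841.
Free chlorine required for 2.36 ppm HOCl: 2.36 / 0.7841 = 3.01 ppm.
FC to add: 3.01 − 0 = 3.01 mg/L as Cl₂.
Cl₂ equivalent: 3.01 mg/L × 656,000 L = 1975 g.
Product at 75.6% available Cl: 1975 / 0.756 = 2612 g.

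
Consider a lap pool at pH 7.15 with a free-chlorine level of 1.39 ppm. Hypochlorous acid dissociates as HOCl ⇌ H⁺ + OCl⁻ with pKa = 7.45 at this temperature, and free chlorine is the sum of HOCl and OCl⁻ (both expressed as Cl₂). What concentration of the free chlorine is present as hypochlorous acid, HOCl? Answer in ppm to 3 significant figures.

[OCl⁻]/[HOCl] = 10^(pH − pKa) = 10^(7.15 − 7.45) = 10^-0.30 = 0.5012.
Fraction as HOCl = 1 / (1 + 0.5012) = 0.6661.
HOCl = 0.6661 × 1.39 ppm = 0.9259 ppm.

0.926 ppm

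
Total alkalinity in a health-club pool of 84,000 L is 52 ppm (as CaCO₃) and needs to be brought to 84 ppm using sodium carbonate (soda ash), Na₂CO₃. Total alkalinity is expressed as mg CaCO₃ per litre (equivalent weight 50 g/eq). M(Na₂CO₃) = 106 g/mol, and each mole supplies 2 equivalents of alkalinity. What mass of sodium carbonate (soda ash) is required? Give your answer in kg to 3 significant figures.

Alkalinity to add: (84 − 52) = 32 mg/L as CaCO₃ × 84,000 L = 2688 g as CaCO₃.
Equivalents: 2688 g ÷ 50 g/eq = 53.76 eq.
Each mole of Na₂CO₃ supplies 2 eq, so 53.76 / 2 = 26.88 mol.
Mass: 26.88 mol × 106 g/mol = 2849 g.

2.85 kg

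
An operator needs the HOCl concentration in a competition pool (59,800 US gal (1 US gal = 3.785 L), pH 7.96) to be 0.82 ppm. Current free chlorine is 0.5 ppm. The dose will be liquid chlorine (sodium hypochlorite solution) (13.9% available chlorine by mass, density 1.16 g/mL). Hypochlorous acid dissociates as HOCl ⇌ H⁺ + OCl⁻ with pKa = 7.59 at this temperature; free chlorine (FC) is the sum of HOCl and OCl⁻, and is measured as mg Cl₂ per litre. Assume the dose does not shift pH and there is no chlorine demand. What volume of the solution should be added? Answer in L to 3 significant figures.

Volume: 59,800 US gal × 3.785 L/gal = 226,343 L.
[OCl⁻]/[HOCl] = 10^(pH − pKa) = 10^(7.96 − 7.59) = 2.344; fraction as HOCl = 1/(1 + 2.344) = 0.299.
Free chlorine required for 0.82 ppm HOCl: 0.82 / 0.299 = 2.742 ppm.
FC to add: 2.742 − 0.5 = 2.242 mg/L as Cl₂.
Cl₂ equivalent: 2.242 mg/L × 226,343 L = 507.5 g.
Product at 13.9% available Cl: 507.5 / 0.139 = 3651 g.
Volume: 3651 g ÷ 1.16 g/mL = 3148 mL.

3.15 L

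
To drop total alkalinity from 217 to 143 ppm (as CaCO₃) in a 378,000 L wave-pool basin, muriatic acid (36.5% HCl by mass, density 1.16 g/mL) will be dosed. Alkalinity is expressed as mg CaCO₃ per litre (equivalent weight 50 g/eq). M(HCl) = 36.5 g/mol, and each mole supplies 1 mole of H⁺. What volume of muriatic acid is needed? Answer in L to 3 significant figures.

Alkalinity to neutralize: (217 − 143) = 74 mg/L as CaCO₃ × 378,000 L = 27,970 g as CaCO₃.
Equivalents of H⁺ required: 27,970 ÷ 50 g/eq = 559.4 eq = 559.4 mol HCl.
Mass of HCl: 559.4 × 36.5 = 20,420 g.
Mass of 36.5% solution: 20,420 / 0.365 = 55,940 g.
Volume: 55,940 g ÷ 1.16 g/mL = 48,230 mL.

48.2 L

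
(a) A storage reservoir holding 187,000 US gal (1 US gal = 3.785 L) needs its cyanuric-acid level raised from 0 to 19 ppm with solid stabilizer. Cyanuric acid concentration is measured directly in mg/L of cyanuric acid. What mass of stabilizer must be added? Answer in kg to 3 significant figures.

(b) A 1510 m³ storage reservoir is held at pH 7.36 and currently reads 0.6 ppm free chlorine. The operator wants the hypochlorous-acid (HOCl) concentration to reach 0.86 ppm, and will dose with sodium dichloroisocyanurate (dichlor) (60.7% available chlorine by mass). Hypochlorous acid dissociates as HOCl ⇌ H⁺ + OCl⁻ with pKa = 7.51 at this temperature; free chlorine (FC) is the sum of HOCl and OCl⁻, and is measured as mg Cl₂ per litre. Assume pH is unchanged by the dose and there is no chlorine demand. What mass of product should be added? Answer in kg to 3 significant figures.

(a) 13.4 kg; (b) 2.16 kg

(a) Volume: 187,000 US gal × 3.785 L/gal = 707,795 L.
(a) CYA to add: (19 − 0) = 19 mg/L × 707,795 L = 13,450 g cyanuric acid.

(b) Volume: 1510 m³ = 1,510,000 L.
(b) [OCl⁻]/[HOCl] = 10^(pH − pKa) = 10^(7.36 − 7.51) = 0.7079; fraction as HOCl = 1/(1 + 0.7079) = 0.5855.
(b) Free chlorine required for 0.86 ppm HOCl: 0.86 / 0.5855 = 1.469 ppm.
(b) FC to add: 1.469 − 0.6 = 0.8688 mg/L as Cl₂.
(b) Cl₂ equivalent: 0.8688 mg/L × 1,510,000 L = 1312 g.
(b) Product at 60.7% available Cl: 1312 / 0.607 = 2161 g.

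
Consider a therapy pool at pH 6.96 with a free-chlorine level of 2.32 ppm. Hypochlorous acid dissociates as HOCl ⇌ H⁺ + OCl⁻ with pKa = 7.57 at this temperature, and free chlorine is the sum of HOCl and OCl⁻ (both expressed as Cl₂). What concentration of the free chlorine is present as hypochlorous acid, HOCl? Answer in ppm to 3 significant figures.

1.86 ppm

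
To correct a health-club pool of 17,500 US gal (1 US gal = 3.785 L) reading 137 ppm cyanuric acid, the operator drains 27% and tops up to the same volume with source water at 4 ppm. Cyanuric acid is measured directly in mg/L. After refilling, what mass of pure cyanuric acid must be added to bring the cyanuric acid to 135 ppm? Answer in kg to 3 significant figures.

2.25 kg

Volume: 17,500 US gal × 3.785 L/gal = 66,238 L.
After draining 27% and refilling: 137 × 0.73 + 4 × 0.27 = 101.09 ppm.
Deficit to target: 135 − 101.09 = 33.91 mg/L.
Mass: 33.91 mg/L × 66,238 L = 2246 g cyanuric acid.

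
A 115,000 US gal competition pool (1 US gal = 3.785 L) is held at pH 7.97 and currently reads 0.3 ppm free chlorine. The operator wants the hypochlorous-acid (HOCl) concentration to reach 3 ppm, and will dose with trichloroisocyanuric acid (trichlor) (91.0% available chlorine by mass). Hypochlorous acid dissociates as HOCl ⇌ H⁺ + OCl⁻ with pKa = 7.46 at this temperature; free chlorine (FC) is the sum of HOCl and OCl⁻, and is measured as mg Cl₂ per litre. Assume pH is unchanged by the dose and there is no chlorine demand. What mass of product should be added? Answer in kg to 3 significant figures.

5.93 kg

Volume: 115,000 US gal × 3.785 L/gal = 435,275 L.
[OCl⁻]/[HOCl] = 10^(pH − pKa) = 10^(7.97 − 7.46) = 3.236; fraction as HOCl = 1/(1 + 3.236) = 0.2361.
Free chlorine required for 3 ppm HOCl: 3 / 0.2361 = 12.71 ppm.
FC to add: 12.71 − 0.3 = 12.41 mg/L as Cl₂.
Cl₂ equivalent: 12.41 mg/L × 435,275 L = 5401 g.
Product at 91.0% available Cl: 5401 / 0.91 = 5935 g.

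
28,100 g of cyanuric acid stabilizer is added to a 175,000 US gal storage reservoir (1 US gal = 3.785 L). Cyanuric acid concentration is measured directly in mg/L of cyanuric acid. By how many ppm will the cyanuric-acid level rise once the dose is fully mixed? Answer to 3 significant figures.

42.4 ppm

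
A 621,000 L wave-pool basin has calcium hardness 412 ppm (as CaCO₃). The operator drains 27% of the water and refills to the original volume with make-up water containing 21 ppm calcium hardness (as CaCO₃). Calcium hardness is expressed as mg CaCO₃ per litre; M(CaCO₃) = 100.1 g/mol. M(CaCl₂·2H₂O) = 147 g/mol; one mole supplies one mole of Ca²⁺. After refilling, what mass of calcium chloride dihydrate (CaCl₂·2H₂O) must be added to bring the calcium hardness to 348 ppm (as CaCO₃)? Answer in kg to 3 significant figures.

37.9 kg

After draining 27% and refilling: 412 × 0.73 + 21 × 0.27 = 306.43 ppm.
Deficit to target: 348 − 306.43 = 41.57 mg/L.
As CaCO₃: 41.57 mg/L × 621,000 L = 25,810 g; ÷ 100.1 = 257.9 mol Ca²⁺.
Mass: 257.9 × 147 = 37,910 g.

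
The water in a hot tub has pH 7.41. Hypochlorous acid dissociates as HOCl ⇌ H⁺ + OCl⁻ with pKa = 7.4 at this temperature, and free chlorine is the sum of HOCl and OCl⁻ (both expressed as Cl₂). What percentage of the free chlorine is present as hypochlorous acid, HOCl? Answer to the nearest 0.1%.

49.4%

[OCl⁻]/[HOCl] = 10^(pH − pKa) = 10^(7.41 − 7.4) = 10^0.01 = 1.023.
Fraction as HOCl = 1 / (1 + 1.023) = 0.4942.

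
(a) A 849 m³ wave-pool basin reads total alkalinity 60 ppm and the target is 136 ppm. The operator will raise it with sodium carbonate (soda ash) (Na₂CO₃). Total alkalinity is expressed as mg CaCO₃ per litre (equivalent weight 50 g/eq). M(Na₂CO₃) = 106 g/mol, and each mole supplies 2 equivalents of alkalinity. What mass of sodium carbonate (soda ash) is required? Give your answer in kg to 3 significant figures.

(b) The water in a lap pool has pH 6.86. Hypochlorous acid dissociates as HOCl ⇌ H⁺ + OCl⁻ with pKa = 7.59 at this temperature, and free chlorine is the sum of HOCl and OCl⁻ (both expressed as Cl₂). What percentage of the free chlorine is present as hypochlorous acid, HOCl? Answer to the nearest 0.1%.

(a) Volume: 849 m³ = 849,000 L.
(a) Alkalinity to add: (136 − 60) = 76 mg/L as CaCO₃ × 849,000 L = 64,520 g as CaCO₃.
(a) Equivalents: 64,520 g ÷ 50 g/eq = 1290 eq.
(a) Each mole of Na₂CO₃ supplies 2 eq, so 1290 / 2 = 645.2 mol.
(a) Mass: 645.2 mol × 106 g/mol = 68,400 g.

(b) [OCl⁻]/[HOCl] = 10^(pH − pKa) = 10^(6.86 − 7.59) = 10^-0.73 = 0.1862.
(b) Fraction as HOCl = 1 / (1 + 0.1862) = 0.843.

(a) 68.4 kg; (b) 84.3%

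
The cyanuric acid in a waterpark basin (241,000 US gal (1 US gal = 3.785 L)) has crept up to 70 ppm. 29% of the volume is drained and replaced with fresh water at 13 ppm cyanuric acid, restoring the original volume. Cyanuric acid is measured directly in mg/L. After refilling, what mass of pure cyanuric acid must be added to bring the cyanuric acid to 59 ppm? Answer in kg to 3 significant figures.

Volume: 241,000 US gal × 3.785 L/gal = 912,185 L.
After draining 29% and refilling: 70 × 0.71 + 13 × 0.29 = 53.47 ppm.
Deficit to target: 59 − 53.47 = 5.53 mg/L.
Mass: 5.53 mg/L × 912,185 L = 5044 g cyanuric acid.

5.04 kg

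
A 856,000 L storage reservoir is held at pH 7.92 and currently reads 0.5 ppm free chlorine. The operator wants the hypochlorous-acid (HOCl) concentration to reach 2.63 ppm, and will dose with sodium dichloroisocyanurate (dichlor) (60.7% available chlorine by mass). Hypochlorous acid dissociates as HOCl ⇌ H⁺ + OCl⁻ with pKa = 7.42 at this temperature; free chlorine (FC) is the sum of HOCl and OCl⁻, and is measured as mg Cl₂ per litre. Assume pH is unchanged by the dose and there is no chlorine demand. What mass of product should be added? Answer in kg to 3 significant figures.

[OCl⁻]/[HOCl] = 10^(pH − pKa) = 10^(7.92 − 7.42) = 3.162; fraction as HOCl = 1/(1 + 3.162) = 0.2403.
Free chlorine required for 2.63 ppm HOCl: 2.63 / 0.2403 = 10.95 ppm.
FC to add: 10.95 − 0.5 = 10.45 mg/L as Cl₂.
Cl₂ equivalent: 10.45 mg/L × 856,000 L = 8942 g.
Product at 60.7% available Cl: 8942 / 0.607 = 14,730 g.

14.7 kg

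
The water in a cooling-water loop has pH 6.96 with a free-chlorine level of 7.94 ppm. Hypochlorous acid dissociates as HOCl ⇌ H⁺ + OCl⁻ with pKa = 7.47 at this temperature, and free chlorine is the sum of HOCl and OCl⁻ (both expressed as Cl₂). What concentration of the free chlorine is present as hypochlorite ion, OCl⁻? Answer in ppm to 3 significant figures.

[OCl⁻]/[HOCl] = 10^(pH − pKa) = 10^(6.96 − 7.47) = 10^-0.51 = 0.309.
Fraction as HOCl = 1 / (1 + 0.309) = 0.7639.
OCl⁻ = (1 − 0.7639) × 7.94 ppm = 1.874 ppm.

1.87 ppm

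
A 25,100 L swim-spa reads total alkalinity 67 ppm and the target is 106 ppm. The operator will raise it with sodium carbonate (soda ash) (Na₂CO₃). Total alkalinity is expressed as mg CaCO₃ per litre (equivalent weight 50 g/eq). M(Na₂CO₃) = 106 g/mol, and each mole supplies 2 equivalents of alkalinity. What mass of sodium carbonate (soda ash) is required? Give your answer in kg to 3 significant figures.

1.04 kg

Alkalinity to add: (106 − 67) = 39 mg/L as CaCO₃ × 25,100 L = 978.9 g as CaCO₃.
Equivalents: 978.9 g ÷ 50 g/eq = 19.58 eq.
Each mole of Na₂CO₃ supplies 2 eq, so 19.58 / 2 = 9.789 mol.
Mass: 9.789 mol × 106 g/mol = 1038 g.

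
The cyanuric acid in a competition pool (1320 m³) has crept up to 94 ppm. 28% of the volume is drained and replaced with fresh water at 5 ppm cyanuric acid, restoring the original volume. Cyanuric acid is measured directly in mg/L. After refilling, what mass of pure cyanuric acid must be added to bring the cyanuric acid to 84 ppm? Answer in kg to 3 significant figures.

Volume: 1320 m³ = 1,320,000 L.
After draining 28% and refilling: 94 × 0.72 + 5 × 0.28 = 69.08 ppm.
Deficit to target: 84 − 69.08 = 14.92 mg/L.
Mass: 14.92 mg/L × 1,320,000 L = 19,690 g cyanuric acid.

19.7 kg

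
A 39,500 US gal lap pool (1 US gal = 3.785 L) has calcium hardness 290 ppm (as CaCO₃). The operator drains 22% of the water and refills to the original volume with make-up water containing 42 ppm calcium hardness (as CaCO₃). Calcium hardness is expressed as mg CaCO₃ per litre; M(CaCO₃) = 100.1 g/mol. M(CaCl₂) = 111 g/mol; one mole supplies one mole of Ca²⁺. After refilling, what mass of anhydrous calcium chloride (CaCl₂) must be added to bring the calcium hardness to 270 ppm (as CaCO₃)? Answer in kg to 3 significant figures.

5.73 kg

Volume: 39,500 US gal × 3.785 L/gal = 149,508 L.
After draining 22% and refilling: 290 × 0.78 + 42 × 0.22 = 235.44 ppm.
Deficit to target: 270 − 235.44 = 34.56 mg/L.
As CaCO₃: 34.56 mg/L × 149,508 L = 5167 g; ÷ 100.1 = 51.62 mol Ca²⁺.
Mass: 51.62 × 111 = 5730 g.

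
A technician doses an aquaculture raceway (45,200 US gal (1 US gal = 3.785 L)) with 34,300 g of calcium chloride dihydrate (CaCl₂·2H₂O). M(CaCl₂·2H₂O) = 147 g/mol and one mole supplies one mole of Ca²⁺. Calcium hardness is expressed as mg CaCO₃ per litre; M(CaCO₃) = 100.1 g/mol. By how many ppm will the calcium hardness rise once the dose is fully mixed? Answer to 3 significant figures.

137 ppm

Volume: 45,200 US gal × 3.785 L/gal = 171,082 L.
Moles of Ca²⁺: 34,300 g ÷ 147 g/mol = 233.3 mol.
As CaCO₃: 233.3 mol × 100.1 g/mol = 23,360 g.
Rise: 23,360 g / 171,082 L × 1000 = 136.5 mg/L.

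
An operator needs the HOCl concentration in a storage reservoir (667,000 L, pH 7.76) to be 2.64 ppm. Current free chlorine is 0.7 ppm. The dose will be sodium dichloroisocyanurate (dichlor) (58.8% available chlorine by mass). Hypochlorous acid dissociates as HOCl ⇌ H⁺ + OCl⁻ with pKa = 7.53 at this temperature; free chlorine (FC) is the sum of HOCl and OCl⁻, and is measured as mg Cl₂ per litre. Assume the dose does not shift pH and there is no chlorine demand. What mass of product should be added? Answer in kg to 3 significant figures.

[OCl⁻]/[HOCl] = 10^(pH − pKa) = 10^(7.76 − 7.53) = 1.698; fraction as HOCl = 1/(1 + 1.698) = 0.3706.
Free chlorine required for 2.64 ppm HOCl: 2.64 / 0.3706 = 7.123 ppm.
FC to add: 7.123 − 0.7 = 6.423 mg/L as Cl₂.
Cl₂ equivalent: 6.423 mg/L × 667,000 L = 4284 g.
Product at 58.8% available Cl: 4284 / 0.588 = 7286 g.

7.29 kg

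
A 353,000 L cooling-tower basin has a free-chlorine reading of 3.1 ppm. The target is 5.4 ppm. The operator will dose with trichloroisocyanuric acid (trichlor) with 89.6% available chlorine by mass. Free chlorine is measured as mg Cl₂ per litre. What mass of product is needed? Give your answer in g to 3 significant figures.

Chlorine deficit: 5.4 − 3.1 = 2.3 ppm = 2.3 mg/L as Cl₂.
Cl₂ equivalent needed: 2.3 mg/L × 353,000 L = 811,900 mg = 811.9 g.
Product at 89.6% available chlorine: 811.9 / 0.896 = 906.1 g.

906 g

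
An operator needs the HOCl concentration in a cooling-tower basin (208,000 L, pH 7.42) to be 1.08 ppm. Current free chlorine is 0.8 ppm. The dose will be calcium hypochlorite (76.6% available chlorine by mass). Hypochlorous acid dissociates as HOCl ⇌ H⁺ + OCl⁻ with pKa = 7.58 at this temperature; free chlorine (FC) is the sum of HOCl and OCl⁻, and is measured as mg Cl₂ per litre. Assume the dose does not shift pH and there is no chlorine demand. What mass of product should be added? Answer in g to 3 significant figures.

[OCl⁻]/[HOCl] = 10^(pH − pKa) = 10^(7.42 − 7.58) = 0.6918; fraction as HOCl = 1/(1 + 0.6918) = 0.5911.
Free chlorine required for 1.08 ppm HOCl: 1.08 / 0.5911 = 1.827 ppm.
FC to add: 1.827 − 0.8 = 1.027 mg/L as Cl₂.
Cl₂ equivalent: 1.027 mg/L × 208,000 L = 213.7 g.
Product at 76.6% available Cl: 213.7 / 0.766 = 278.9 g.

279 g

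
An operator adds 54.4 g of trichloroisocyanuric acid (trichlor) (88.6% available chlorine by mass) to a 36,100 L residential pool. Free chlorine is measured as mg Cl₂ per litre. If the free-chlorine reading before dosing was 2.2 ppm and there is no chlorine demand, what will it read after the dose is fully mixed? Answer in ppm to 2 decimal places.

Available chlorine delivered: 54.4 g × 0.886 = 48.2 g as Cl₂.
Concentration rise: 48.2 g / 36,100 L = 1.335 mg/L = 1.34 ppm.
Final FC: 2.2 + 1.34 = 3.54 ppm.

3.54 ppm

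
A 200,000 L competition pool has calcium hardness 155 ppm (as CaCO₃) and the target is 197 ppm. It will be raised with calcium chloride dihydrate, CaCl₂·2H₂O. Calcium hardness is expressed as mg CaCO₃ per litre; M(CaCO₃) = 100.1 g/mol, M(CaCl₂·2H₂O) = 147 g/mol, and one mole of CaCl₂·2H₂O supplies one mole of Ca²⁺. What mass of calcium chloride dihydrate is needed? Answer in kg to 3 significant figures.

12.3 kg

Hardness to add: (197 − 155) = 42 mg/L as CaCO₃ × 200,000 L = 8400 g as CaCO₃.
Moles of Ca²⁺ (1 mol Ca²⁺ ≡ 1 mol CaCO₃): 8400 / 100.1 g/mol = 83.92 mol.
Mass of CaCl₂·2H₂O: 83.92 × 147 = 12,340 g.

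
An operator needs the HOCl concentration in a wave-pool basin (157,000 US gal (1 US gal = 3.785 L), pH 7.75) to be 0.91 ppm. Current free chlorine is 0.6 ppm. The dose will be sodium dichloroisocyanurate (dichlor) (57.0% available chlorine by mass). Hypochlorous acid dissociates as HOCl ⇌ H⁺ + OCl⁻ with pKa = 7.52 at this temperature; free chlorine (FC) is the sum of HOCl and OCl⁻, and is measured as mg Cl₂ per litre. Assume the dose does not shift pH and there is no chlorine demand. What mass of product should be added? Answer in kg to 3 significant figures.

1.93 kg

Volume: 157,000 US gal × 3.785 L/gal = 594,245 L.
[OCl⁻]/[HOCl] = 10^(pH − pKa) = 10^(7.75 − 7.52) = 1.698; fraction as HOCl = 1/(1 + 1.698) = 0.3706.
Free chlorine required for 0.91 ppm HOCl: 0.91 / 0.3706 = 2.455 ppm.
FC to add: 2.455 − 0.6 = 1.855 mg/L as Cl₂.
Cl₂ equivalent: 1.855 mg/L × 594,245 L = 1103 g.
Product at 57.0% available Cl: 1103 / 0.57 = 1934 g.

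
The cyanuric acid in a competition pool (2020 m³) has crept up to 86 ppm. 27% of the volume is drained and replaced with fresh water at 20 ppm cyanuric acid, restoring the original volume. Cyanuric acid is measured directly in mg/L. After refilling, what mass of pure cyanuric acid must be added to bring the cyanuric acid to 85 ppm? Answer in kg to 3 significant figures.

34.0 kg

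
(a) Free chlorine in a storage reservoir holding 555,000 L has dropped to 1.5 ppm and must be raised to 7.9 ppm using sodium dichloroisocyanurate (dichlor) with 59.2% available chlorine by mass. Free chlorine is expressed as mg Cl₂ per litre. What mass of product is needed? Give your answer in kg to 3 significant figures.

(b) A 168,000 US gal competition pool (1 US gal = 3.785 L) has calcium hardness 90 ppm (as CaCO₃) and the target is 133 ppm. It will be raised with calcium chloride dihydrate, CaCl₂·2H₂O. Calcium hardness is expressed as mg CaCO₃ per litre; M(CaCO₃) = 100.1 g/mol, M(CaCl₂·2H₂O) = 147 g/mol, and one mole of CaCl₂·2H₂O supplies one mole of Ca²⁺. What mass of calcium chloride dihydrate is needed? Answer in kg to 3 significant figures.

(a) 6.00 kg; (b) 40.2 kg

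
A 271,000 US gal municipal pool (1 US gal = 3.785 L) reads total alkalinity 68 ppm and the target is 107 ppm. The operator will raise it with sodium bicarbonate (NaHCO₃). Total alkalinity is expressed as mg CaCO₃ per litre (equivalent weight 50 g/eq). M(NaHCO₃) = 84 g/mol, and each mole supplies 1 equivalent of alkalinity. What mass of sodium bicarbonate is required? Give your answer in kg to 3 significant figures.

67.2 kg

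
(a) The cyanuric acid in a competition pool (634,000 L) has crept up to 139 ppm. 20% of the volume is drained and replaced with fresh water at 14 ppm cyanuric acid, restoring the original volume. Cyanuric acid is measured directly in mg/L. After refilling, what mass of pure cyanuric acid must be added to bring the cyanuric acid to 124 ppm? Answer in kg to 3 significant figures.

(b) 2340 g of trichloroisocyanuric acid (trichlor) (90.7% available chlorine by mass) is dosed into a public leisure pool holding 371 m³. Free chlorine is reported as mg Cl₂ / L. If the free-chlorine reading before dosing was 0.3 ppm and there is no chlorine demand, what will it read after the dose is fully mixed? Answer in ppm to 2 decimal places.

(a) After draining 20% and refilling: 139 × 0.80 + 14 × 0.20 = 114 ppm.
(a) Deficit to target: 124 − 114 = 10 mg/L.
(a) Mass: 10 mg/L × 634,000 L = 6340 g cyanuric acid.

(b) Volume: 371 m³ = 371,000 L.
(b) Available chlorine delivered: 2340 g × 0.907 = 2122 g as Cl₂.
(b) Concentration rise: 2122 g / 371,000 L = 5.721 mg/L = 5.72 ppm.
(b) Final FC: 0.3 + 5.72 = 6.02 ppm.

(a) 6.34 kg; (b) 6.02 ppm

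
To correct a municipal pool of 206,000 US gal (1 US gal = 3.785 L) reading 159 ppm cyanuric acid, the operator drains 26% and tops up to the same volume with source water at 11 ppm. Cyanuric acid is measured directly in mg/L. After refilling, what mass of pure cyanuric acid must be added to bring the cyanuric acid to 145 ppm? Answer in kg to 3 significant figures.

19.1 kg

Volume: 206,000 US gal × 3.785 L/gal = 779,710 L.
After draining 26% and refilling: 159 × 0.74 + 11 × 0.26 = 120.52 ppm.
Deficit to target: 145 − 120.52 = 24.48 mg/L.
Mass: 24.48 mg/L × 779,710 L = 19,090 g cyanuric acid.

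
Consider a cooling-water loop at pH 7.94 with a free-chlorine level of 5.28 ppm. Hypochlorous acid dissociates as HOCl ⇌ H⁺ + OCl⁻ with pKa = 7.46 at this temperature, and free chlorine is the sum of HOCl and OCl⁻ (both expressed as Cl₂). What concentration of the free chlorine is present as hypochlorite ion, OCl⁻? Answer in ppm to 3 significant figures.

[OCl⁻]/[HOCl] = 10^(pH − pKa) = 10^(7.94 − 7.46) = 10^0.48 = 3.02.
Fraction as HOCl = 1 / (1 + 3.02) = 0.2488.
OCl⁻ = (1 − 0.2488) × 5.28 ppm = 3.967 ppm.

3.97 ppm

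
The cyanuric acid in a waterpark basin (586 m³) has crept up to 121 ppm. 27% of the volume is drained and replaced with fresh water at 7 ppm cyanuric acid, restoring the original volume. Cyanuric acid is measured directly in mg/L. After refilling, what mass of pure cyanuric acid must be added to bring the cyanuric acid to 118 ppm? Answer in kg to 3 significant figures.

16.3 kg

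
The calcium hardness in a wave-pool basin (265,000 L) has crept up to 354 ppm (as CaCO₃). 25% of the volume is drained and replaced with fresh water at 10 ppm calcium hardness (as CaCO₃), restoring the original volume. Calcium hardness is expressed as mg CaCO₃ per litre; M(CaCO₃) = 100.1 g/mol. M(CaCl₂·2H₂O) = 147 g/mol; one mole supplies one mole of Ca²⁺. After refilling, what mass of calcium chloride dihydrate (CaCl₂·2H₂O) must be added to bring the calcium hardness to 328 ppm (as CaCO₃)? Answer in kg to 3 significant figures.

23.3 kg

After draining 25% and refilling: 354 × 0.75 + 10 × 0.25 = 268 ppm.
Deficit to target: 328 − 268 = 60 mg/L.
As CaCO₃: 60 mg/L × 265,000 L = 15,900 g; ÷ 100.1 = 158.8 mol Ca²⁺.
Mass: 158.8 × 147 = 23,350 g.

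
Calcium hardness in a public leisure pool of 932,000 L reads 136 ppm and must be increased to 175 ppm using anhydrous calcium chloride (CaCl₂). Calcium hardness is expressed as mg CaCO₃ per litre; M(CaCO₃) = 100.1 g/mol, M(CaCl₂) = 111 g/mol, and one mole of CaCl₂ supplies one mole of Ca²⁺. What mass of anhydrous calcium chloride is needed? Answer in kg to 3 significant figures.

40.3 kg

Hardness to add: (175 − 136) = 39 mg/L as CaCO₃ × 932,000 L = 36,350 g as CaCO₃.
Moles of Ca²⁺ (1 mol Ca²⁺ ≡ 1 mol CaCO₃): 36,350 / 100.1 g/mol = 363.1 mol.
Mass of CaCl₂: 363.1 × 111 = 40,310 g.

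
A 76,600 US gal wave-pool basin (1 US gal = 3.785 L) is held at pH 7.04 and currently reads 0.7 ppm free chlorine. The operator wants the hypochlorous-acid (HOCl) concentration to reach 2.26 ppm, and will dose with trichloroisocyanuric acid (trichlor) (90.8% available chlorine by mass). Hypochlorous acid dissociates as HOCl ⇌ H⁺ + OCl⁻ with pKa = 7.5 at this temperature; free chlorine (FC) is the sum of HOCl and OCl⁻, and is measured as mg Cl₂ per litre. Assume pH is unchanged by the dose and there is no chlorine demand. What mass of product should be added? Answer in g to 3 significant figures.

748 g

Volume: 76,600 US gal × 3.785 L/gal = 289,931 L.
[OCl⁻]/[HOCl] = 10^(pH − pKa) = 10^(7.04 − 7.5) = 0.3467; fraction as HOCl = 1/(1 + 0.3467) = 0.7425.
Free chlorine required for 2.26 ppm HOCl: 2.26 / 0.7425 = 3.044 ppm.
FC to add: 3.044 − 0.7 = 2.344 mg/L as Cl₂.
Cl₂ equivalent: 2.344 mg/L × 289,931 L = 679.5 g.
Product at 90.8% available Cl: 679.5 / 0.908 = 748.3 g.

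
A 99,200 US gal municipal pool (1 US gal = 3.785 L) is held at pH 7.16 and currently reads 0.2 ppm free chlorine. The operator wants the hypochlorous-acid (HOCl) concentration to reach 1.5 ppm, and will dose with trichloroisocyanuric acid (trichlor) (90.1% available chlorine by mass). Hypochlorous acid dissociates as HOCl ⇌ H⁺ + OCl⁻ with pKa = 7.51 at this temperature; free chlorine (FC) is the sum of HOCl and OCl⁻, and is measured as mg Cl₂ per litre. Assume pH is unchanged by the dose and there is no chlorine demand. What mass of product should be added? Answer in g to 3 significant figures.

821 g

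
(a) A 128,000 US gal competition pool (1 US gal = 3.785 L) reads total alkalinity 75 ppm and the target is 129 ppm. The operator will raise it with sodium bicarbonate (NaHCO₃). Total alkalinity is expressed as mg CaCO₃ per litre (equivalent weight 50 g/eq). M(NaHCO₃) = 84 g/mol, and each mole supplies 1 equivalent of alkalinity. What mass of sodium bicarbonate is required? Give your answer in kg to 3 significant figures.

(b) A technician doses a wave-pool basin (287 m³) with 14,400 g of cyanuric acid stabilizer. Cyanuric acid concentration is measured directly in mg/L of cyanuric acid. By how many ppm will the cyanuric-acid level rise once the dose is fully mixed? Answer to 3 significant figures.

(a) Volume: 128,000 US gal × 3.785 L/gal = 484,480 L.
(a) Alkalinity to add: (129 − 75) = 54 mg/L as CaCO₃ × 484,480 L = 26,160 g as CaCO₃.
(a) Equivalents: 26,160 g ÷ 50 g/eq = 523.2 eq.
(a) NaHCO₃ supplies 1 eq per mole → 523.2 mol.
(a) Mass: 523.2 mol × 84 g/mol = 43,950 g.

(b) Volume: 287 m³ = 287,000 L.
(b) Rise: 14,400 g / 287,000 L × 1000 = 50.17 mg/L.

(a) 44.0 kg; (b) 50.2 ppm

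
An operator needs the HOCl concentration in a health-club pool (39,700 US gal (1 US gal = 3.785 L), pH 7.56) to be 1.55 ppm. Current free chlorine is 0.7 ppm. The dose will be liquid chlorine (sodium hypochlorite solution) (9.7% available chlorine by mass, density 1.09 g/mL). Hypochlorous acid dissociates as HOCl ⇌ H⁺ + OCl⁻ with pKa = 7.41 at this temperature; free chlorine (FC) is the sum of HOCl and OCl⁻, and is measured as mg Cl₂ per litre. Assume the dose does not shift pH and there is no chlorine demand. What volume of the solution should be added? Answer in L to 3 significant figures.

4.32 L

Volume: 39,700 US gal × 3.785 L/gal = 150,264 L.
[OCl⁻]/[HOCl] = 10^(pH − pKa) = 10^(7.56 − 7.41) = 1.413; fraction as HOCl = 1/(1 + 1.413) = 0.4145.
Free chlorine required for 1.55 ppm HOCl: 1.55 / 0.4145 = 3.739 ppm.
FC to add: 3.739 − 0.7 = 3.039 mg/L as Cl₂.
Cl₂ equivalent: 3.039 mg/L × 150,264 L = 456.7 g.
Product at 9.7% available Cl: 456.7 / 0.097 = 4708 g.
Volume: 4708 g ÷ 1.09 g/mL = 4320 mL.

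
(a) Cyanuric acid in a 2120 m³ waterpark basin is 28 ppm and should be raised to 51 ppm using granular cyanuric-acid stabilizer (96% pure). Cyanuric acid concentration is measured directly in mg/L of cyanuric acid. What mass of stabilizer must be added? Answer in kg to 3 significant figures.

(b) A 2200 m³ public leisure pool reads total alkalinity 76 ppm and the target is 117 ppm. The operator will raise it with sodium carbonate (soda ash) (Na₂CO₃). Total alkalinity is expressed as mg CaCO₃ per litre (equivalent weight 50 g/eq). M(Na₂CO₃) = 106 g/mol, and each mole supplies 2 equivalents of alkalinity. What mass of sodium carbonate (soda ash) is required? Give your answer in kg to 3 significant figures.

(a) 50.8 kg; (b) 95.6 kg

(a) Volume: 2120 m³ = 2,120,000 L.
(a) CYA to add: (51 − 28) = 23 mg/L × 2,120,000 L = 48,760 g cyanuric acid.
(a) At 96% purity: 48,760 / 0.96 = 50,790 g product.

(b) Volume: 2200 m³ = 2,200,000 L.
(b) Alkalinity to add: (117 − 76) = 41 mg/L as CaCO₃ × 2,200,000 L = 90,200 g as CaCO₃.
(b) Equivalents: 90,200 g ÷ 50 g/eq = 1804 eq.
(b) Each mole of Na₂CO₃ supplies 2 eq, so 1804 / 2 = 902 mol.
(b) Mass: 902 mol × 106 g/mol = 95,610 g.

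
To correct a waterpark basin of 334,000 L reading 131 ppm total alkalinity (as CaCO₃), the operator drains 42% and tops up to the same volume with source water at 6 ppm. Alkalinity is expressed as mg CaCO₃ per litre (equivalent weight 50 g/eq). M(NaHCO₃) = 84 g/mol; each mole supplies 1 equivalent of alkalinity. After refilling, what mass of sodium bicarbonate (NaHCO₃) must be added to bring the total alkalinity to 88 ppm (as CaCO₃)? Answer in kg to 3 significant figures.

After draining 42% and refilling: 131 × 0.58 + 6 × 0.42 = 78.5 ppm.
Deficit to target: 88 − 78.5 = 9.5 mg/L.
As CaCO₃: 9.5 mg/L × 334,000 L = 3173 g; ÷ 50 g/eq ÷ 1 = 63.46 mol NaHCO₃.
Mass: 63.46 × 84 = 5331 g.

5.33 kg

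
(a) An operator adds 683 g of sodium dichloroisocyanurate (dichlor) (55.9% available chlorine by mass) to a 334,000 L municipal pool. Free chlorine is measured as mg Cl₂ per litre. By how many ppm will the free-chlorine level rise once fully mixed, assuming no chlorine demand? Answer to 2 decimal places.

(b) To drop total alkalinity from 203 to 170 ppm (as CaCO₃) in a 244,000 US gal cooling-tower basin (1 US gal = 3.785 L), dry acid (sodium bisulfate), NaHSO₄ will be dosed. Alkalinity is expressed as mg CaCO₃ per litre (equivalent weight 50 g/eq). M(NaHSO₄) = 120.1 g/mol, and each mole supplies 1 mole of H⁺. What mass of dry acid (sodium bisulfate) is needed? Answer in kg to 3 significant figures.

(a) Available chlorine delivered: 683 g × 0.559 = 381.8 g as Cl₂.
(a) Concentration rise: 381.8 g / 334,000 L = 1.143 mg/L = 1.14 ppm.

(b) Volume: 244,000 US gal × 3.785 L/gal = 923,540 L.
(b) Alkalinity to neutralize: (203 − 170) = 33 mg/L as CaCO₃ × 923,540 L = 30,480 g as CaCO₃.
(b) Equivalents of H⁺ required: 30,480 ÷ 50 g/eq = 609.5 eq = 609.5 mol NaHSO₄.
(b) Mass of NaHSO₄: 609.5 × 120.1 = 73,210 g.

(a) 1.14 ppm; (b) 73.2 kg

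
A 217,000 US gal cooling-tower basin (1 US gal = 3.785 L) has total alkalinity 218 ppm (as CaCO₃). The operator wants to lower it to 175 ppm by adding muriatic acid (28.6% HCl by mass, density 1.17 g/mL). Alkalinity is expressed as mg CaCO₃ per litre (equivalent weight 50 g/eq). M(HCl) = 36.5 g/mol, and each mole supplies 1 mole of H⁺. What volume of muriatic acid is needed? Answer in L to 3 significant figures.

77.0 L

Volume: 217,000 US gal × 3.785 L/gal = 821,345 L.
Alkalinity to neutralize: (218 − 175) = 43 mg/L as CaCO₃ × 821,345 L = 35,320 g as CaCO₃.
Equivalents of H⁺ required: 35,320 ÷ 50 g/eq = 706.4 eq = 706.4 mol HCl.
Mass of HCl: 706.4 × 36.5 = 25,780 g.
Mass of 28.6% solution: 25,780 / 0.286 = 90,150 g.
Volume: 90,150 g ÷ 1.17 g/mL = 77,050 mL.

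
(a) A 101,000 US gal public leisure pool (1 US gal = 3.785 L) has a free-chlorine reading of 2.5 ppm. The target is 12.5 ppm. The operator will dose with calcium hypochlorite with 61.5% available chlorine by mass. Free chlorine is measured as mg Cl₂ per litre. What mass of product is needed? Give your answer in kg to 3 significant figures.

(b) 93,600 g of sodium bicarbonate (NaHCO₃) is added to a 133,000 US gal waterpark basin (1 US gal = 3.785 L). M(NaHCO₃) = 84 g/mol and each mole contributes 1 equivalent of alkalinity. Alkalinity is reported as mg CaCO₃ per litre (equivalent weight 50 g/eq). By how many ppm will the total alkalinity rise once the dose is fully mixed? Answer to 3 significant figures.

(a) Volume: 101,000 US gal × 3.785 L/gal = 382,285 L.
(a) Chlorine deficit: 12.5 − 2.5 = 10 ppm = 10 mg/L as Cl₂.
(a) Cl₂ equivalent needed: 10 mg/L × 382,285 L = 3,823,000 mg = 3823 g.
(a) Product at 61.5% available chlorine: 3823 / 0.615 = 6216 g.

(b) Volume: 133,000 US gal × 3.785 L/gal = 503,405 L.
(b) Moles of NaHCO₃: 93,600 g ÷ 84 g/mol = 1114 mol → 1114 eq of alkalinity.
(b) As CaCO₃: 1114 eq × 50 g/eq = 55,710 g.
(b) Rise: 55,710 g / 503,405 L × 1000 = 110.7 mg/L.

(a) 6.22 kg; (b) 111 ppm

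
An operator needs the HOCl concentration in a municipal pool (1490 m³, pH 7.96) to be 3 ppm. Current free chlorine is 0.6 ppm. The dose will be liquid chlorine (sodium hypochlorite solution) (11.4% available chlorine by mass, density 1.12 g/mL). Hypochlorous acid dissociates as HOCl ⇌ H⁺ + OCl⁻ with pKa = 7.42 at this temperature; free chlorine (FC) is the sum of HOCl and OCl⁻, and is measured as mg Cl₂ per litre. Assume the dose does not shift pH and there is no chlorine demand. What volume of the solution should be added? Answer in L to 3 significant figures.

149 L

Volume: 1490 m³ = 1,490,000 L.
[OCl⁻]/[HOCl] = 10^(pH − pKa) = 10^(7.96 − 7.42) = 3.467; fraction as HOCl = 1/(1 + 3.467) = 0.2238.
Free chlorine required for 3 ppm HOCl: 3 / 0.2238 = 13.4 ppm.
FC to add: 13.4 − 0.6 = 12.8 mg/L as Cl₂.
Cl₂ equivalent: 12.8 mg/L × 1,490,000 L = 19,080 g.
Product at 11.4% available Cl: 19,080 / 0.114 = 167,300 g.
Volume: 167,300 g ÷ 1.12 g/mL = 149,400 mL.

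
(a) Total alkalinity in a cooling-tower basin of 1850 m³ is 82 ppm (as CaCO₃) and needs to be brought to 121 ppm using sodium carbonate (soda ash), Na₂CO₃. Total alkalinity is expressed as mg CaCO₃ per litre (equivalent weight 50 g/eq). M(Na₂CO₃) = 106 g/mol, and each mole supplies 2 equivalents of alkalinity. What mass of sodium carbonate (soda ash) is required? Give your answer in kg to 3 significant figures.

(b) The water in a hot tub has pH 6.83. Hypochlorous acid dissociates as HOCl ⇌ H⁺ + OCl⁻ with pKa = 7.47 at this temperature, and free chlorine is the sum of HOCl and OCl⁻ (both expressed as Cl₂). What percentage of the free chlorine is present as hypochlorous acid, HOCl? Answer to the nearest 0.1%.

(a) Volume: 1850 m³ = 1,850,000 L.
(a) Alkalinity to add: (121 − 82) = 39 mg/L as CaCO₃ × 1,850,000 L = 72,150 g as CaCO₃.
(a) Equivalents: 72,150 g ÷ 50 g/eq = 1443 eq.
(a) Each mole of Na₂CO₃ supplies 2 eq, so 1443 / 2 = 721.5 mol.
(a) Mass: 721.5 mol × 106 g/mol = 76,480 g.

(b) [OCl⁻]/[HOCl] = 10^(pH − pKa) = 10^(6.83 − 7.47) = 10^-0.64 = 0.2291.
(b) Fraction as HOCl = 1 / (1 + 0.2291) = 0.8136.

(a) 76.5 kg; (b) 81.4%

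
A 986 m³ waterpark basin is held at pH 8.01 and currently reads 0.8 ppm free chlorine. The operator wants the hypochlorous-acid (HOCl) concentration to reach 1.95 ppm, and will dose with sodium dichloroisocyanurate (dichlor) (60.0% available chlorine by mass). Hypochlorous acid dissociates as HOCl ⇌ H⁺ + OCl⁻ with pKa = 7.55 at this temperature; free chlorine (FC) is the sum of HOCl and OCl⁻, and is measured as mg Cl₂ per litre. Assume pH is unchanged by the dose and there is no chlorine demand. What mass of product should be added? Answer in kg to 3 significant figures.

Volume: 986 m³ = 986,000 L.
[OCl⁻]/[HOCl] = 10^(pH − pKa) = 10^(8.01 − 7.55) = 2.884; fraction as HOCl = 1/(1 + 2.884) = 0.2575.
Free chlorine required for 1.95 ppm HOCl: 1.95 / 0.2575 = 7.574 ppm.
FC to add: 7.574 − 0.8 = 6.774 mg/L as Cl₂.
Cl₂ equivalent: 6.774 mg/L × 986,000 L = 6679 g.
Product at 60.0% available Cl: 6679 / 0.6 = 11,130 g.

11.1 kg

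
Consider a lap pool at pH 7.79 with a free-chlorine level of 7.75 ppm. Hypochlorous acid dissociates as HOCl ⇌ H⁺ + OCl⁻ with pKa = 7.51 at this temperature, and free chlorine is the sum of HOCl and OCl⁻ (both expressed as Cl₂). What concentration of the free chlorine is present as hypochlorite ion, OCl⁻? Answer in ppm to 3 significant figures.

[OCl⁻]/[HOCl] = 10^(pH − pKa) = 10^(7.79 − 7.51) = 10^0.28 = 1.905.
Fraction as HOCl = 1 / (1 + 1.905) = 0.3442.
OCl⁻ = (1 − 0.3442) × 7.75 ppm = 5.083 ppm.

5.08 ppm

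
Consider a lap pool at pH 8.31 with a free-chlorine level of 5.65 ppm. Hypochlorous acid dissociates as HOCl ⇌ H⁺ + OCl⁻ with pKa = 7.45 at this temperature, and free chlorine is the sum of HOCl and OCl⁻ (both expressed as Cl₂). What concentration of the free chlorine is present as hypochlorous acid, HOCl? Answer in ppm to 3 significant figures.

[OCl⁻]/[HOCl] = 10^(pH − pKa) = 10^(8.31 − 7.45) = 10^0.86 = 7.244.
Fraction as HOCl = 1 / (1 + 7.244) = 0.1213.
HOCl = 0.1213 × 5.65 ppm = 0.6853 ppm.

0.685 ppm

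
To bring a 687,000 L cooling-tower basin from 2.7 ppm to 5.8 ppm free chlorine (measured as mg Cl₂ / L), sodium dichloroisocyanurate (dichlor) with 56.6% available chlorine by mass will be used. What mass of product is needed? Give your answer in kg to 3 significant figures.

Chlorine deficit: 5.8 − 2.7 = 3.1 ppm = 3.1 mg/L as Cl₂.
Cl₂ equivalent needed: 3.1 mg/L × 687,000 L = 2,130,000 mg = 2130 g.
Product at 56.6% available chlorine: 2130 / 0.566 = 3763 g.

3.76 kg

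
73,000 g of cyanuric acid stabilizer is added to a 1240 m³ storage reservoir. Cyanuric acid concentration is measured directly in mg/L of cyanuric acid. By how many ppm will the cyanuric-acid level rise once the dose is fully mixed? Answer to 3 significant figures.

Volume: 1240 m³ = 1,240,000 L.
Rise: 73,000 g / 1,240,000 L × 1000 = 58.87 mg/L.

58.9 ppm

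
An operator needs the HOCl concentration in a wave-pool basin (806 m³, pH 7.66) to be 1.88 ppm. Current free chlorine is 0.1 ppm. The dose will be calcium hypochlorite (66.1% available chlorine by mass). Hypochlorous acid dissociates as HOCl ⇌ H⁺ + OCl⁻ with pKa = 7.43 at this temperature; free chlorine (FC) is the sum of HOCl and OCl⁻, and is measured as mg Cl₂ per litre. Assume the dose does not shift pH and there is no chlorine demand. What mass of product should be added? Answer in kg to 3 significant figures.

Volume: 806 m³ = 806,000 L.
[OCl⁻]/[HOCl] = 10^(pH − pKa) = 10^(7.66 − 7.43) = 1.698; fraction as HOCl = 1/(1 + 1.698) = 0.3706.
Free chlorine required for 1.88 ppm HOCl: 1.88 / 0.3706 = 5.073 ppm.
FC to add: 5.073 − 0.1 = 4.973 mg/L as Cl₂.
Cl₂ equivalent: 4.973 mg/L × 806,000 L = 4008 g.
Product at 66.1% available Cl: 4008 / 0.661 = 6064 g.

6.06 kg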